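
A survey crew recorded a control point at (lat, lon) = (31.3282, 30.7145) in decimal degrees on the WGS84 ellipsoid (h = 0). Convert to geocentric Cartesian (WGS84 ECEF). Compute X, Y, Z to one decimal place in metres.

WGS84: a = 6378137 m, e² = 0.006694380; N(φ) = a/√(1−e²sin²φ) = 6383916.230 m.
X = (N+h)·cosφ·cosλ = 4688207.785 m; Y = (N+h)·cosφ·sinλ = 2785259.059 m; Z = (N(1−e²)+h)·sinφ = 3297030.518 m.

X 4688207.8 m, Y 2785259.1 m, Z 3297030.5 m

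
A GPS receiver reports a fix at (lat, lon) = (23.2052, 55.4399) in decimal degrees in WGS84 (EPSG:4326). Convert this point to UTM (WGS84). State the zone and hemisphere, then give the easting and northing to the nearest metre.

Zone 40N: E 340348 m, N 2567092 m

Longitude 55.4399° lies in the 6° band [54°, 60°), giving zone 40; latitude is north of the equator, so 40N.
Zone 40 central meridian λ₀ = 6×40 − 183 = 57°; Δλ = -1.5601°.
Transverse Mercator on WGS84 with k₀ = 0.9996 gives E = 340347.570 m, N = 2567092.228 m.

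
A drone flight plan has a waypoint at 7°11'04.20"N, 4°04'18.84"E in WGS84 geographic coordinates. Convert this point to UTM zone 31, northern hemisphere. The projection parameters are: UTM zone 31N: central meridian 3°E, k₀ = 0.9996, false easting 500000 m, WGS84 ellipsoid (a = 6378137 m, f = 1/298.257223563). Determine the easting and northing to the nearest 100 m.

E 618400 m, N 794300 m

Zone 31 central meridian λ₀ = 6×31 − 183 = 3°; Δλ = +1.0719°.
Transverse Mercator on WGS84 with k₀ = 0.9996 gives E = 618352.078 m, N = 794283.250 m.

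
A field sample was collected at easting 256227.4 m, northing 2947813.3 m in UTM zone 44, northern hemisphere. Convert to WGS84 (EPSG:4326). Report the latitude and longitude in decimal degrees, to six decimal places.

Zone 44N: λ₀ = 81°, k₀ = 0.9996, false easting 500000 m.
Meridian distance M = (N − FN)/k₀ = 2948992.9 m.
Inverse transverse Mercator on WGS84 gives φ = 26.63019995°, λ = 78.55140025°.

lat 26.630200°, lon 78.551400°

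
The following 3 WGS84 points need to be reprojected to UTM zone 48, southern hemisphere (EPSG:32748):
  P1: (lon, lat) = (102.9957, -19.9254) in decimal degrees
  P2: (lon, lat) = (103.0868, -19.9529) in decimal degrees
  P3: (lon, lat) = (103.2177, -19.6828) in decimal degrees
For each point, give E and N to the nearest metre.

UTM zone 48S: λ₀ = 105°, k₀ = 0.9996.
P1 (-19.9254°, 102.9957°) → (290208.076, 7795523.007) m.
P2 (-19.9529°, 103.0868°) → (299781.083, 7792589.739) m.
P3 (-19.6828°, 103.2177°) → (313168.046, 7822640.459) m.

P1: E 290208 m, N 7795523 m; P2: E 299781 m, N 7792590 m; P3: E 313168 m, N 7822640 m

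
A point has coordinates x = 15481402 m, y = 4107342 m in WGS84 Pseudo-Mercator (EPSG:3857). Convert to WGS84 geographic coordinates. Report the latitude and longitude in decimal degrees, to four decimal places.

R = 6378137 m. λ = x/R = 139.07180036°.
φ = 2·arctan(exp(y/R)) − 90° = 2·arctan(1.90403) − 90° = 34.58289706°.

lat 34.5829°, lon 139.0718°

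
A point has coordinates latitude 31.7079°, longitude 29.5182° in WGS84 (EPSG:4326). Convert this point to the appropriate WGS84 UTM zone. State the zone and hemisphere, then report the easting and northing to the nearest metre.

Longitude 29.5182° lies in the 6° band [24°, 30°), giving zone 35; latitude is north of the equator, so 35N.
Zone 35 central meridian λ₀ = 6×35 − 183 = 27°; Δλ = +2.5182°.
Transverse Mercator on WGS84 with k₀ = 0.9996 gives E = 738643.070 m, N = 3510816.794 m.

Zone 35N: E 738643 m, N 3510817 m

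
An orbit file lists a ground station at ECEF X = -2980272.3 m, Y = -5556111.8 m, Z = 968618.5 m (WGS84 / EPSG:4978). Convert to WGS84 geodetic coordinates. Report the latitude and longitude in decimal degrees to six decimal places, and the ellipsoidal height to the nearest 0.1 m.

lat 8.791900°, lon -118.208900°, h 1278.7 m

λ = atan2(Y, X) = -118.20890009°; p = √(X²+Y²) = 6304950.5 m.
Bowring's method on WGS84 (a = 6378137 m, b = 6356752.314 m) gives φ = 8.79189959°, h = 1278.724 m.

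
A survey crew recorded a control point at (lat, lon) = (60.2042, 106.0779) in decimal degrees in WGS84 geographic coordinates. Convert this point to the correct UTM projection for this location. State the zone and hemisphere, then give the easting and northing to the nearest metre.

Longitude 106.0779° lies in the 6° band [102°, 108°), giving zone 48; latitude is north of the equator, so 48N.
Zone 48 central meridian λ₀ = 6×48 − 183 = 105°; Δλ = +1.0779°.
Transverse Mercator on WGS84 with k₀ = 0.9996 gives E = 559750.083 m, N = 6674640.591 m.

Zone 48N: E 559750 m, N 6674641 m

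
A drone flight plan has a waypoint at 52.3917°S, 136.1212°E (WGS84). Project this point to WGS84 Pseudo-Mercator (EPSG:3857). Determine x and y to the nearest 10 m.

x 15152940 m, y -6871260 m

Web Mercator is spherical with R = a = 6378137 m.
x = R·λ = 6378137 × 2.375763122 = 15152942.670 m.
y = R·ln tan(π/4 + φ/2) = 6378137 × -1.077314909 = -6871262.081 m.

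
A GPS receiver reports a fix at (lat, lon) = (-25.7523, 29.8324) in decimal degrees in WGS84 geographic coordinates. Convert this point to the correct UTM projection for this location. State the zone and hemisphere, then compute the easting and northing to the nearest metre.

Longitude 29.8324° lies in the 6° band [24°, 30°), giving zone 35; latitude is south of the equator, so 35S.
Zone 35 central meridian λ₀ = 6×35 − 183 = 27°; Δλ = +2.8324°.
Transverse Mercator on WGS84 with k₀ = 0.9996 gives E = 784124.329 m, N = 7148693.975 m.

Zone 35S: E 784124 m, N 7148694 m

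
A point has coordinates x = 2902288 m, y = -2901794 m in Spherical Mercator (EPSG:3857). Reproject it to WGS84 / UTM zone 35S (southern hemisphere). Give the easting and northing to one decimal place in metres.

E 406483.9 m, N 7211266.1 m

Web Mercator inverse (R = 6378137 m) → φ = -25.21189762°, λ = 26.07169669°.
UTM 35S forward: E = 406483.854 m, N = 7211266.076 m.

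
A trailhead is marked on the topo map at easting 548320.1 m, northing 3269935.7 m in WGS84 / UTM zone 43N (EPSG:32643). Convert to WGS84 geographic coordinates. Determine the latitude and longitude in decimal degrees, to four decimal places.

Zone 43N: λ₀ = 75°, k₀ = 0.9996, false easting 500000 m.
Meridian distance M = (N − FN)/k₀ = 3271244.2 m.
Inverse transverse Mercator on WGS84 gives φ = 29.55819971°, λ = 75.49880017°.

lat 29.5582°, lon 75.4988°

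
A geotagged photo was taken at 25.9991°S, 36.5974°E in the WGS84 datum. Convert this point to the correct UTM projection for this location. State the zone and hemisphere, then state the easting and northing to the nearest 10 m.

Zone 37S: E 259510 m, N 7122200 m

Longitude 36.5974° lies in the 6° band [36°, 42°), giving zone 37; latitude is south of the equator, so 37S.
Zone 37 central meridian λ₀ = 6×37 − 183 = 39°; Δλ = -2.4026°.
Transverse Mercator on WGS84 with k₀ = 0.9996 gives E = 259507.865 m, N = 7122204.640 m.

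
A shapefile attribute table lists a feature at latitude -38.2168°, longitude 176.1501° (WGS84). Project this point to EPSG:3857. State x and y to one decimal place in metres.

Web Mercator is spherical with R = a = 6378137 m.
x = R·λ = 6378137 × 3.074399223 = 19608939.435 m.
y = R·ln tan(π/4 + φ/2) = 6378137 × -0.722796926 = -4610097.815 m.

x 19608939.4 m, y -4610097.8 m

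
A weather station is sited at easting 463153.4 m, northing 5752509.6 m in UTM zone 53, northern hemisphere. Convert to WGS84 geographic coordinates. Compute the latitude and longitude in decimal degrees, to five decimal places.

Zone 53N: λ₀ = 135°, k₀ = 0.9996, false easting 500000 m.
Meridian distance M = (N − FN)/k₀ = 5754811.5 m.
Inverse transverse Mercator on WGS84 gives φ = 51.92209973°, λ = 134.46420069°.

lat 51.92210°, lon 134.46420°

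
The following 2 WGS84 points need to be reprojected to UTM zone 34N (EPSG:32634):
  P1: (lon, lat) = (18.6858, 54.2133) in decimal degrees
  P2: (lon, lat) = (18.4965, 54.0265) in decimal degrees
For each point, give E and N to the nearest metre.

UTM zone 34N: λ₀ = 21°, k₀ = 0.9996.
P1 (54.2133°, 18.6858°) → (349094.731, 6009726.696) m.
P2 (54.0265°, 18.4965°) → (336017.105, 5989370.180) m.

P1: E 349095 m, N 6009727 m; P2: E 336017 m, N 5989370 m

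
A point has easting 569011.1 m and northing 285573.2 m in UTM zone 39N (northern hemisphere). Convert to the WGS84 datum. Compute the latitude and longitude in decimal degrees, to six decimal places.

lat 2.583500°, lon 51.620800°

Zone 39N: λ₀ = 51°, k₀ = 0.9996, false easting 500000 m.
Meridian distance M = (N − FN)/k₀ = 285687.5 m.
Inverse transverse Mercator on WGS84 gives φ = 2.58350028°, λ = 51.62079993°.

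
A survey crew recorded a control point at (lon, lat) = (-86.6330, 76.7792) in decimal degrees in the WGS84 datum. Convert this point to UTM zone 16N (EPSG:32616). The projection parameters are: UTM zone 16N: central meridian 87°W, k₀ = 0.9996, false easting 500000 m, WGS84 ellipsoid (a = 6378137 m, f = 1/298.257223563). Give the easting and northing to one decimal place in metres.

Zone 16 central meridian λ₀ = 6×16 − 183 = -87°; Δλ = +0.3670°.
Transverse Mercator on WGS84 with k₀ = 0.9996 gives E = 509369.517 m, N = 8522163.027 m.

E 509369.5 m, N 8522163.0 m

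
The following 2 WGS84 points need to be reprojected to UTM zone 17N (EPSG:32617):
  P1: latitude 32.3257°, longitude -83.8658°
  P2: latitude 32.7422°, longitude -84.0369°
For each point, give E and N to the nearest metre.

UTM zone 17N: λ₀ = -81°, k₀ = 0.9996.
P1 (32.3257°, -83.8658°) → (230222.603, 3580147.590) m.
P2 (32.7422°, -84.0369°) → (215427.587, 3626789.149) m.

P1: E 230223 m, N 3580148 m; P2: E 215428 m, N 3626789 m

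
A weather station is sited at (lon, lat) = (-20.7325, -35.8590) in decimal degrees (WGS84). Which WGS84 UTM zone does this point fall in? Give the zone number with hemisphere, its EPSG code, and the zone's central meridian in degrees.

Zone 27S (EPSG:32727), central meridian -21°

UTM zone = ⌊(λ + 180)/6⌋ + 1; -20.7325° ∈ [-24°, -18°) → zone 27.
Hemisphere: S (φ < 0).
Central meridian λ₀ = 6×27 − 183 = -21°.
EPSG code: 32727.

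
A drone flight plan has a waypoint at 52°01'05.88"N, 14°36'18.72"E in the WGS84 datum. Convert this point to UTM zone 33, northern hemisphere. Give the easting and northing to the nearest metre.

Zone 33 central meridian λ₀ = 6×33 − 183 = 15°; Δλ = -0.3948°.
Transverse Mercator on WGS84 with k₀ = 0.9996 gives E = 472907.870 m, N = 5763147.166 m.

E 472908 m, N 5763147 m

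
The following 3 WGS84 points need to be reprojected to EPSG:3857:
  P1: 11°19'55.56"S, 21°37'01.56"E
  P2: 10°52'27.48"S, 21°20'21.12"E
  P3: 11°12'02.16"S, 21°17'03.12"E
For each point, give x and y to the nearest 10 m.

Web Mercator: x = R·λ, y = R·ln tan(π/4+φ/2), R = 6378137 m.
P1 (-11.3321°, 21.6171°) → (2406404.564, -1269789.389) m.
P2 (-10.8743°, 21.3392°) → (2375468.878, -1217855.069) m.
P3 (-11.2006°, 21.2842°) → (2369346.306, -1254863.239) m.

P1: x 2406400 m, y -1269790 m; P2: x 2375470 m, y -1217860 m; P3: x 2369350 m, y -1254860 m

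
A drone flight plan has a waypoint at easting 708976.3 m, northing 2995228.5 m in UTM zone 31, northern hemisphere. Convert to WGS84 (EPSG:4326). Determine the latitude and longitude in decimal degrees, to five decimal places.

Zone 31N: λ₀ = 3°, k₀ = 0.9996, false easting 500000 m.
Meridian distance M = (N − FN)/k₀ = 2996427.1 m.
Inverse transverse Mercator on WGS84 gives φ = 27.06360019°, λ = 5.10719998°.

lat 27.06360°, lon 5.10720°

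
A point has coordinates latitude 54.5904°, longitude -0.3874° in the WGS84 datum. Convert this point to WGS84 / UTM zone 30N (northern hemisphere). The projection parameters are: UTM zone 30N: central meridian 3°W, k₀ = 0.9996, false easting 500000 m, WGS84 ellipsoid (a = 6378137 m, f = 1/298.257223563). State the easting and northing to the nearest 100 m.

Zone 30 central meridian λ₀ = 6×30 − 183 = -3°; Δλ = +2.6126°.
Transverse Mercator on WGS84 with k₀ = 0.9996 gives E = 668803.161 m, N = 6052350.714 m.

E 668800 m, N 6052400 m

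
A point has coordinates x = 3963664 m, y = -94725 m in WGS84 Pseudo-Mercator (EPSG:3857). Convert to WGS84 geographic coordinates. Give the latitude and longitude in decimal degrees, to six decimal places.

R = 6378137 m. λ = x/R = 35.60619952°.
φ = 2·arctan(exp(y/R)) − 90° = 2·arctan(0.98526) − 90° = -0.85089787°.

lat -0.850898°, lon 35.606200°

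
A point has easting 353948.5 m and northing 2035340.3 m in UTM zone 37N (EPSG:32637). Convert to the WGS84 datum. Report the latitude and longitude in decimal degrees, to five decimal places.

Zone 37N: λ₀ = 39°, k₀ = 0.9996, false easting 500000 m.
Meridian distance M = (N − FN)/k₀ = 2036154.8 m.
Inverse transverse Mercator on WGS84 gives φ = 18.40309972°, λ = 37.61729989°.

lat 18.40310°, lon 37.61730°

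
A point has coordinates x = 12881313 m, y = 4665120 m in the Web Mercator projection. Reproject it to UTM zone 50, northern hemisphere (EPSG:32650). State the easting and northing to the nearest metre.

E 388093 m, N 4273628 m

Web Mercator inverse (R = 6378137 m) → φ = 38.60410061°, λ = 115.71480347°.
UTM 50N forward: E = 388092.977 m, N = 4273627.863 m.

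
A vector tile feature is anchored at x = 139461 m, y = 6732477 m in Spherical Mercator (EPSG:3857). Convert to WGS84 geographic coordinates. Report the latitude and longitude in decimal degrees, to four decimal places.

lat 51.6243°, lon 1.2528°

R = 6378137 m. λ = x/R = 1.25279948°.
φ = 2·arctan(exp(y/R)) − 90° = 2·arctan(2.87357) − 90° = 51.62429957°.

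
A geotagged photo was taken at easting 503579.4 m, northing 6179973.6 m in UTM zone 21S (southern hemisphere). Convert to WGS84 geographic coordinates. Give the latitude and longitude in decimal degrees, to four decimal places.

Zone 21S: λ₀ = -57°, k₀ = 0.9996, false easting 500000 m, false northing 10000000 m.
Meridian distance M = (N − FN)/k₀ = -3821555.0 m.
Inverse transverse Mercator on WGS84 gives φ = -34.52190027°, λ = -56.96099989°.

lat -34.5219°, lon -56.9610°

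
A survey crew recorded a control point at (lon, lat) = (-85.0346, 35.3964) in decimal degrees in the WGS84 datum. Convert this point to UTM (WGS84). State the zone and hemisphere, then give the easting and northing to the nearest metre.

Longitude -85.0346° lies in the 6° band [-90°, -84°), giving zone 16; latitude is north of the equator, so 16N.
Zone 16 central meridian λ₀ = 6×16 − 183 = -87°; Δλ = +1.9654°.
Transverse Mercator on WGS84 with k₀ = 0.9996 gives E = 678488.415 m, N = 3918777.373 m.

Zone 16N: E 678488 m, N 3918777 m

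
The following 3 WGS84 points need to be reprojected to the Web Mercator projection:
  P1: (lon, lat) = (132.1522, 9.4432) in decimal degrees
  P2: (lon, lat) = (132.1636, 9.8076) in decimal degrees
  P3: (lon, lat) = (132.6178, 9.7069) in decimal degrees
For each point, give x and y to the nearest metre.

Web Mercator: x = R·λ, y = R·ln tan(π/4+φ/2), R = 6378137 m.
P1 (9.4432°, 132.1522°) → (14711115.611, 1056003.974) m.
P2 (9.8076°, 132.1636°) → (14712384.653, 1097148.095) m.
P3 (9.7069°, 132.6178°) → (14762945.966, 1085773.686) m.

P1: x 14711116 m, y 1056004 m; P2: x 14712385 m, y 1097148 m; P3: x 14762946 m, y 1085774 m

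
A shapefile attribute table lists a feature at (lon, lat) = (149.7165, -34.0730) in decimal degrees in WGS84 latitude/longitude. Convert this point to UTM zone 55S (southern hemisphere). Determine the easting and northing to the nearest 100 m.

E 750700 m, N 6226400 m

Zone 55 central meridian λ₀ = 6×55 − 183 = 147°; Δλ = +2.7165°.
Transverse Mercator on WGS84 with k₀ = 0.9996 gives E = 750683.326 m, N = 6226419.005 m.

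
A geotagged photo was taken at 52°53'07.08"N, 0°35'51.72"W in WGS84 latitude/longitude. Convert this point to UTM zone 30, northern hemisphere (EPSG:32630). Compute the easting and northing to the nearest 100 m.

Zone 30 central meridian λ₀ = 6×30 − 183 = -3°; Δλ = +2.4023°.
Transverse Mercator on WGS84 with k₀ = 0.9996 gives E = 661633.329 m, N = 5862213.985 m.

E 661600 m, N 5862200 m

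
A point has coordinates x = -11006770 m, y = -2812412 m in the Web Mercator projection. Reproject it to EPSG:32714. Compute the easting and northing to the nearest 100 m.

Web Mercator inverse (R = 6378137 m) → φ = -24.48330094°, λ = -98.87549720°.
UTM 14S forward: E = 512615.579 m, N = 7292257.947 m.

E 512600 m, N 7292300 m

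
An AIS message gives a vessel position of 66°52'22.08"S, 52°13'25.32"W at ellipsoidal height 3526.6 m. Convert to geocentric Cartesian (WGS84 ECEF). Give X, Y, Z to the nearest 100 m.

WGS84: a = 6378137 m, e² = 0.006694380; N(φ) = a/√(1−e²sin²φ) = 6396269.356 m.
X = (N+h)·cosφ·cosλ = 1539825.462 m; Y = (N+h)·cosφ·sinλ = -1986827.469 m; Z = (N(1−e²)+h)·sinφ = -5846099.338 m.

X 1539800 m, Y -1986800 m, Z -5846100 m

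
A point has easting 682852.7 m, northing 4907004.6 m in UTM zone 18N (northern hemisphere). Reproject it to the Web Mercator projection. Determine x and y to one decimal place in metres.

Unproject from UTM 18N (λ₀ = -75°) → φ = 44.29330014°, λ = -72.70799975°.
Web Mercator (R = 6378137 m): x = -8093817.509 m, y = 5510943.815 m.

x -8093817.5 m, y 5510943.8 m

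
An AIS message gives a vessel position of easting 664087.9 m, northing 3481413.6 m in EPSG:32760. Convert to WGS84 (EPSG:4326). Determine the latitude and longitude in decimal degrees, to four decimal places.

Zone 60S: λ₀ = 177°, k₀ = 0.9996, false easting 500000 m, false northing 10000000 m.
Meridian distance M = (N − FN)/k₀ = -6521194.9 m.
Inverse transverse Mercator on WGS84 gives φ = -58.77599960°, λ = 179.83819965°.

lat -58.7760°, lon 179.8382°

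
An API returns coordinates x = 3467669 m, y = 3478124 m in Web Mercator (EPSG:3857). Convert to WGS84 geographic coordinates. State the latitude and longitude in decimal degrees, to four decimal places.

lat 29.8020°, lon 31.1506°

R = 6378137 m. λ = x/R = 31.15060063°.
φ = 2·arctan(exp(y/R)) − 90° = 2·arctan(1.72516) − 90° = 29.80199926°.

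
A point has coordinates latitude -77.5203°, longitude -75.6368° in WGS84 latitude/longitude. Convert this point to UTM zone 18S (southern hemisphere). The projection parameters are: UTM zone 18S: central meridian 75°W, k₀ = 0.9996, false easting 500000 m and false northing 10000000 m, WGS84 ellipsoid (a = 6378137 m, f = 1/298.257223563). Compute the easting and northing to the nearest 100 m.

Zone 18 central meridian λ₀ = 6×18 − 183 = -75°; Δλ = -0.6368°.
Transverse Mercator on WGS84 with k₀ = 0.9996 gives E = 484638.815 m, N = 1395080.907 m.

E 484600 m, N 1395100 m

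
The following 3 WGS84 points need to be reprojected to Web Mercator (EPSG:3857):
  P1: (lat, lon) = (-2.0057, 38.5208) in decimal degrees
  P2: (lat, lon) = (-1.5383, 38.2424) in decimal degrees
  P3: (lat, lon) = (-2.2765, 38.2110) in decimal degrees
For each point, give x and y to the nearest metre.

P1: x 4288116 m, y -223319 m; P2: x 4257124 m, y -171263 m; P3: x 4253629 m, y -253486 m

Web Mercator: x = R·λ, y = R·ln tan(π/4+φ/2), R = 6378137 m.
P1 (-2.0057°, 38.5208°) → (4288115.841, -223319.117) m.
P2 (-1.5383°, 38.2424°) → (4257124.495, -171263.349) m.
P3 (-2.2765°, 38.2110°) → (4253629.063, -253485.524) m.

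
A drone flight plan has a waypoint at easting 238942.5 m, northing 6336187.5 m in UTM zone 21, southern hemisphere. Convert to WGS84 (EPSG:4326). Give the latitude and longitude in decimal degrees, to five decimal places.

lat -33.08160°, lon -59.79670°

Zone 21S: λ₀ = -57°, k₀ = 0.9996, false easting 500000 m, false northing 10000000 m.
Meridian distance M = (N − FN)/k₀ = -3665278.6 m.
Inverse transverse Mercator on WGS84 gives φ = -33.08159964°, λ = -59.79669975°.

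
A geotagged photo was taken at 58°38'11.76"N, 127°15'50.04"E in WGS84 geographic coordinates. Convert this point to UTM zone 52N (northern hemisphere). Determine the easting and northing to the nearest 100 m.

Zone 52 central meridian λ₀ = 6×52 − 183 = 129°; Δλ = -1.7361°.
Transverse Mercator on WGS84 with k₀ = 0.9996 gives E = 399215.165 m, N = 6500892.336 m.

E 399200 m, N 6500900 m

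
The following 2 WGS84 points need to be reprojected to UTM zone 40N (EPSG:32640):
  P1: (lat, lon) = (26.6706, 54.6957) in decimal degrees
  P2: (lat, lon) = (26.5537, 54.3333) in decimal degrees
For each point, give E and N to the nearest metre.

UTM zone 40N: λ₀ = 57°, k₀ = 0.9996.
P1 (26.6706°, 54.6957°) → (270678.907, 2952022.611) m.
P2 (26.5537°, 54.3333°) → (234328.407, 2939770.104) m.

P1: E 270679 m, N 2952023 m; P2: E 234328 m, N 2939770 m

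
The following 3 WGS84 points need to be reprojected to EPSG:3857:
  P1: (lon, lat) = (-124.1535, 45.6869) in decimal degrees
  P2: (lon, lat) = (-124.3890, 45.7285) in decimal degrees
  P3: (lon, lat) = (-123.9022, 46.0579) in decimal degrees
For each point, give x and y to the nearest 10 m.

P1: x -13820700 m, y 5730320 m; P2: x -13846920 m, y 5736950 m; P3: x -13792730 m, y 5789630 m

Web Mercator: x = R·λ, y = R·ln tan(π/4+φ/2), R = 6378137 m.
P1 (45.6869°, -124.1535°) → (-13820704.400, 5730315.908) m.
P2 (45.7285°, -124.3890°) → (-13846920.140, 5736947.391) m.
P3 (46.0579°, -123.9022°) → (-13792729.812, 5789632.596) m.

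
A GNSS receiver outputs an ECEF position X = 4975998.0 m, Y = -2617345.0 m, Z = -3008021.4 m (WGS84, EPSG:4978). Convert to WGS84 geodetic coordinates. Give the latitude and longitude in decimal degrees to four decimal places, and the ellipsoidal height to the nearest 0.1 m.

lat -28.3075°, lon -27.7441°, h 3100.7 m

λ = atan2(Y, X) = -27.74410007°; p = √(X²+Y²) = 5622370.6 m.
Bowring's method on WGS84 (a = 6378137 m, b = 6356752.314 m) gives φ = -28.30749989°, h = 3100.665 m.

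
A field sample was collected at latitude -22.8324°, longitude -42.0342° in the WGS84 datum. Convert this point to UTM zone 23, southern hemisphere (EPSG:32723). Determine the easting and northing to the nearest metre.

Zone 23 central meridian λ₀ = 6×23 − 183 = -45°; Δλ = +2.9658°.
Transverse Mercator on WGS84 with k₀ = 0.9996 gives E = 804409.320 m, N = 7471974.271 m.

E 804409 m, N 7471974 m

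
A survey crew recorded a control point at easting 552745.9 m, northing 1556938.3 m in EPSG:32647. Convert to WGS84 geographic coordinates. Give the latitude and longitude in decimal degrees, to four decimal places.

Zone 47N: λ₀ = 99°, k₀ = 0.9996, false easting 500000 m.
Meridian distance M = (N − FN)/k₀ = 1557561.3 m.
Inverse transverse Mercator on WGS84 gives φ = 14.08279972°, λ = 99.48859986°.

lat 14.0828°, lon 99.4886°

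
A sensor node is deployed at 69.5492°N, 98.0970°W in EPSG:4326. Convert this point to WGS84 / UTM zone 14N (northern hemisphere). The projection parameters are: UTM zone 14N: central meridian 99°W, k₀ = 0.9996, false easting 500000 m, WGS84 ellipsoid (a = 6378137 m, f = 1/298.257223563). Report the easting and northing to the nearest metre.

Zone 14 central meridian λ₀ = 6×14 − 183 = -99°; Δλ = +0.9030°.
Transverse Mercator on WGS84 with k₀ = 0.9996 gives E = 535210.981 m, N = 7715862.370 m.

E 535211 m, N 7715862 m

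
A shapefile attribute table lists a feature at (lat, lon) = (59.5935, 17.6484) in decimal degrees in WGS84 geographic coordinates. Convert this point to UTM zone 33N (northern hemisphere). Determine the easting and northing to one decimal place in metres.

Zone 33 central meridian λ₀ = 6×33 − 183 = 15°; Δλ = +2.6484°.
Transverse Mercator on WGS84 with k₀ = 0.9996 gives E = 649504.093 m, N = 6609122.456 m.

E 649504.1 m, N 6609122.5 m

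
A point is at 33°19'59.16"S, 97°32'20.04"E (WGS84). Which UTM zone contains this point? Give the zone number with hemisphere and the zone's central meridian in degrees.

UTM zone = ⌊(λ + 180)/6⌋ + 1; 97.5389° ∈ [96°, 102°) → zone 47.
Hemisphere: S (φ < 0).
Central meridian λ₀ = 6×47 − 183 = 99°.

Zone 47S, central meridian 99°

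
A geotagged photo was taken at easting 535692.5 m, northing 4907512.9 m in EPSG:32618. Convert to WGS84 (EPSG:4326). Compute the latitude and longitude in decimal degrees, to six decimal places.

Zone 18N: λ₀ = -75°, k₀ = 0.9996, false easting 500000 m.
Meridian distance M = (N − FN)/k₀ = 4909476.7 m.
Inverse transverse Mercator on WGS84 gives φ = 44.31999962°, λ = -74.55240005°.

lat 44.320000°, lon -74.552400°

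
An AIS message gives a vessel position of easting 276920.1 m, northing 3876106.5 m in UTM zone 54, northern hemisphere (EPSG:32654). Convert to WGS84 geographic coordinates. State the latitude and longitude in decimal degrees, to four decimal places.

Zone 54N: λ₀ = 141°, k₀ = 0.9996, false easting 500000 m.
Meridian distance M = (N − FN)/k₀ = 3877657.6 m.
Inverse transverse Mercator on WGS84 gives φ = 35.00300023°, λ = 138.55549956°.

lat 35.0030°, lon 138.5555°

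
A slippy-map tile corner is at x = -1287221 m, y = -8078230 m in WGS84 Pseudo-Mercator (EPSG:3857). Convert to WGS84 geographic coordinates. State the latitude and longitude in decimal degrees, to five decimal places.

lat -58.52410°, lon -11.56330°

R = 6378137 m. λ = x/R = -11.56330298°.
φ = 2·arctan(exp(y/R)) − 90° = 2·arctan(0.28180) − 90° = -58.52410031°.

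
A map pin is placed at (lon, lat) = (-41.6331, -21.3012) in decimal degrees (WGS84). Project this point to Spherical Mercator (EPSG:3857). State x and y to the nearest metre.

x -4634575 m, y -2427830 m

Web Mercator is spherical with R = a = 6378137 m.
x = R·λ = 6378137 × -0.726634673 = -4634575.492 m.
y = R·ln tan(π/4 + φ/2) = 6378137 × -0.380648757 = -2427829.922 m.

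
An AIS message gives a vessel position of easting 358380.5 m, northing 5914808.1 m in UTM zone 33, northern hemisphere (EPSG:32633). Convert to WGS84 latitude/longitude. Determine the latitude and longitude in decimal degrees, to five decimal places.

Zone 33N: λ₀ = 15°, k₀ = 0.9996, false easting 500000 m.
Meridian distance M = (N − FN)/k₀ = 5917175.0 m.
Inverse transverse Mercator on WGS84 gives φ = 53.36340019°, λ = 12.87170000°.

lat 53.36340°, lon 12.87170°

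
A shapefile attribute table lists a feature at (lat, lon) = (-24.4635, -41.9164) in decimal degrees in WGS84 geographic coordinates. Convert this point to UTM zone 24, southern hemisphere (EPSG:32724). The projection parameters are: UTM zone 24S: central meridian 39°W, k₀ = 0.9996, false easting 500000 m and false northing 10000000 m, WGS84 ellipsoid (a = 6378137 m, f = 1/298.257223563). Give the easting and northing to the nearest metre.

E 204357 m, N 7291338 m

Zone 24 central meridian λ₀ = 6×24 − 183 = -39°; Δλ = -2.9164°.
Transverse Mercator on WGS84 with k₀ = 0.9996 gives E = 204357.441 m, N = 7291338.312 m.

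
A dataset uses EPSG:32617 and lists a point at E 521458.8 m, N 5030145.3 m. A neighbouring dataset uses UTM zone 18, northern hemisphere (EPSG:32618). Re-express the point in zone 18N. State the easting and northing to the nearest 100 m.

UTM 17N → geographic: φ = 45.42449983°, λ = -80.72570004°.
UTM 18N (λ₀ = -75°) forward: E = 52082.879 m, N = 5046077.602 m.

E 52100 m, N 5046100 m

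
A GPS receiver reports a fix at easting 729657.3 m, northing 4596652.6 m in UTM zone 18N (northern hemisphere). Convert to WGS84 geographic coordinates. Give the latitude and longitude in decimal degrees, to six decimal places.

lat 41.488600°, lon -72.249000°

Zone 18N: λ₀ = -75°, k₀ = 0.9996, false easting 500000 m.
Meridian distance M = (N − FN)/k₀ = 4598492.0 m.
Inverse transverse Mercator on WGS84 gives φ = 41.48860034°, λ = -72.24899986°.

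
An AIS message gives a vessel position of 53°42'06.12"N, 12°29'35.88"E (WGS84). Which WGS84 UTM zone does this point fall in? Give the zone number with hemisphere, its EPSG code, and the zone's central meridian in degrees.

UTM zone = ⌊(λ + 180)/6⌋ + 1; 12.4933° ∈ [12°, 18°) → zone 33.
Hemisphere: N (φ ≥ 0).
Central meridian λ₀ = 6×33 − 183 = 15°.
EPSG code: 32633.

Zone 33N (EPSG:32633), central meridian 15°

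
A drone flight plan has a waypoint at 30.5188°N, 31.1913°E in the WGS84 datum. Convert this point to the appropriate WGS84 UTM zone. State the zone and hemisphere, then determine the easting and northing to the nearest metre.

Longitude 31.1913° lies in the 6° band [30°, 36°), giving zone 36; latitude is north of the equator, so 36N.
Zone 36 central meridian λ₀ = 6×36 − 183 = 33°; Δλ = -1.8087°.
Transverse Mercator on WGS84 with k₀ = 0.9996 gives E = 326455.520 m, N = 3377666.187 m.

Zone 36N: E 326456 m, N 3377666 m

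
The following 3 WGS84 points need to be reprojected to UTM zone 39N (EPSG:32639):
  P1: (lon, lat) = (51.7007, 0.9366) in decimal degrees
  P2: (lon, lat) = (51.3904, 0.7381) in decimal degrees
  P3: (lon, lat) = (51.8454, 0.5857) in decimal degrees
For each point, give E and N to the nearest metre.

UTM zone 39N: λ₀ = 51°, k₀ = 0.9996.
P1 (0.9366°, 51.7007°) → (577961.974, 103530.327) m.
P2 (0.7381°, 51.3904°) → (543438.503, 81584.179) m.
P3 (0.5857°, 51.8454°) → (594070.407, 64744.565) m.

P1: E 577962 m, N 103530 m; P2: E 543439 m, N 81584 m; P3: E 594070 m, N 64745 m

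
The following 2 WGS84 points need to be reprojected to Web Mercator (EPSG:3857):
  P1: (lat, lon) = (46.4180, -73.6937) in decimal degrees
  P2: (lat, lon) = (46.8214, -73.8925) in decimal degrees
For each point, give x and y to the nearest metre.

P1: x -8203545 m, y 5847589 m; P2: x -8225675 m, y 5912971 m

Web Mercator: x = R·λ, y = R·ln tan(π/4+φ/2), R = 6378137 m.
P1 (46.4180°, -73.6937°) → (-8203545.159, 5847588.919) m.
P2 (46.8214°, -73.8925°) → (-8225675.473, 5912970.575) m.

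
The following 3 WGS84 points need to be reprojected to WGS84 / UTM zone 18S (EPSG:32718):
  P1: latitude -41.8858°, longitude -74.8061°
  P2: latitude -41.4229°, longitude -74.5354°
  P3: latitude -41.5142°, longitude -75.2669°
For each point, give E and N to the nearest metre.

UTM zone 18S: λ₀ = -75°, k₀ = 0.9996.
P1 (-41.8858°, -74.8061°) → (516087.020, 5362884.970) m.
P2 (-41.4229°, -74.5354°) → (538822.813, 5414191.156) m.
P3 (-41.5142°, -75.2669°) → (477728.643, 5404124.922) m.

P1: E 516087 m, N 5362885 m; P2: E 538823 m, N 5414191 m; P3: E 477729 m, N 5404125 m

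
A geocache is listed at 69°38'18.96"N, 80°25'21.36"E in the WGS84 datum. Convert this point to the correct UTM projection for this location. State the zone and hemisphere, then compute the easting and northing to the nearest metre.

Zone 44N: E 477579 m, N 7725677 m

Longitude 80.4226° lies in the 6° band [78°, 84°), giving zone 44; latitude is north of the equator, so 44N.
Zone 44 central meridian λ₀ = 6×44 − 183 = 81°; Δλ = -0.5774°.
Transverse Mercator on WGS84 with k₀ = 0.9996 gives E = 477578.992 m, N = 7725677.493 m.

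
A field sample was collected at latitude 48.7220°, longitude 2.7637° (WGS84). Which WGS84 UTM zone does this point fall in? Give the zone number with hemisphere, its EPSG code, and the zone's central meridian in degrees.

Zone 31N (EPSG:32631), central meridian 3°

UTM zone = ⌊(λ + 180)/6⌋ + 1; 2.7637° ∈ [0°, 6°) → zone 31.
Hemisphere: N (φ ≥ 0).
Central meridian λ₀ = 6×31 − 183 = 3°.
EPSG code: 32631.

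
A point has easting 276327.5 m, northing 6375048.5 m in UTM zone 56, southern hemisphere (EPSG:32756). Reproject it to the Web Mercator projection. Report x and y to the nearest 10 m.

x 16766150 m, y -3860800 m

Unproject from UTM 56S (λ₀ = 153°) → φ = -32.73970029°, λ = 150.61289988°.
Web Mercator (R = 6378137 m): x = 16766151.322 m, y = -3860804.280 m.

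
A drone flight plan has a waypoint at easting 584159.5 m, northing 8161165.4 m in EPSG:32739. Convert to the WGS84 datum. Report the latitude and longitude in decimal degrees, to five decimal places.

Zone 39S: λ₀ = 51°, k₀ = 0.9996, false easting 500000 m, false northing 10000000 m.
Meridian distance M = (N − FN)/k₀ = -1839570.4 m.
Inverse transverse Mercator on WGS84 gives φ = -16.63039959°, λ = 51.78910005°.

lat -16.63040°, lon 51.78910°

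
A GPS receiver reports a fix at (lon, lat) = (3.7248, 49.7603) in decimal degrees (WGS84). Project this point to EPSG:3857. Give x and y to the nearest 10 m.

Web Mercator is spherical with R = a = 6378137 m.
x = R·λ = 6378137 × 0.065010024 = 414642.839 m.
y = R·ln tan(π/4 + φ/2) = 6378137 × 1.004190886 = 6404867.045 m.

x 414640 m, y 6404870 m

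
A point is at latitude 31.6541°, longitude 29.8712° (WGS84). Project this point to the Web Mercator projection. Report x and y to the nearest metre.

Web Mercator is spherical with R = a = 6378137 m.
x = R·λ = 6378137 × 0.521350792 = 3325246.773 m.
y = R·ln tan(π/4 + φ/2) = 6378137 × 0.582927433 = 3717991.030 m.

x 3325247 m, y 3717991 m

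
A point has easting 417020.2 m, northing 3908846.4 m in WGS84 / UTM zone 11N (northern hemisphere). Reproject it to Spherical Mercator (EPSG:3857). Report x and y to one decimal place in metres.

Unproject from UTM 11N (λ₀ = -117°) → φ = 35.31939957°, λ = -117.91289985°.
Web Mercator (R = 6378137 m): x = -13126003.969 m, y = 4207371.430 m.

x -13126004.0 m, y 4207371.4 m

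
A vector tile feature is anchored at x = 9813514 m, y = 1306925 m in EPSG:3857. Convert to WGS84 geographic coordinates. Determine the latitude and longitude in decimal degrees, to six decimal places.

lat 11.659003°, lon 88.156296°

R = 6378137 m. λ = x/R = 88.15629617°.
φ = 2·arctan(exp(y/R)) − 90° = 2·arctan(1.22741) − 90° = 11.65900254°.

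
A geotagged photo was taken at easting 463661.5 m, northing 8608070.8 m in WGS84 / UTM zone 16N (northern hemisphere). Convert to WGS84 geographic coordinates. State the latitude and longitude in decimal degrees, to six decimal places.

Zone 16N: λ₀ = -87°, k₀ = 0.9996, false easting 500000 m.
Meridian distance M = (N − FN)/k₀ = 8611515.4 m.
Inverse transverse Mercator on WGS84 gives φ = 77.54510009°, λ = -88.50949869°.

lat 77.545100°, lon -88.509499°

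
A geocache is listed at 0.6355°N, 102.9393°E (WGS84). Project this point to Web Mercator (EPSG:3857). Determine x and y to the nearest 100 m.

Web Mercator is spherical with R = a = 6378137 m.
x = R·λ = 6378137 × 1.796629715 = 11459150.459 m.
y = R·ln tan(π/4 + φ/2) = 6378137 × 0.011091795 = 70744.987 m.

x 11459200 m, y 70700 m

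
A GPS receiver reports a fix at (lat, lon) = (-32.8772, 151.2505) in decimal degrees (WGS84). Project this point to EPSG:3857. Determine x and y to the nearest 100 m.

Web Mercator is spherical with R = a = 6378137 m.
x = R·λ = 6378137 × 2.639819220 = 16837128.642 m.
y = R·ln tan(π/4 + φ/2) = 6378137 × -0.608173772 = -3879015.638 m.

x 16837100 m, y -3879000 m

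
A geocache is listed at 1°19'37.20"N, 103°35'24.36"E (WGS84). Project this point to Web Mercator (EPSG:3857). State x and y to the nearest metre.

x 11531597 m, y 147734 m

Web Mercator is spherical with R = a = 6378137 m.
x = R·λ = 6378137 × 1.807988317 = 11531597.183 m.
y = R·ln tan(π/4 + φ/2) = 6378137 × 0.023162590 = 147734.173 m.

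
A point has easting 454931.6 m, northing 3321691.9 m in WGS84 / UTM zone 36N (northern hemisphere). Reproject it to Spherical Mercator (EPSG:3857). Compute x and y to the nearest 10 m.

x 3621510 m, y 3506820 m

Unproject from UTM 36N (λ₀ = 33°) → φ = 30.02540028°, λ = 32.53260016°.
Web Mercator (R = 6378137 m): x = 3621512.484 m, y = 3506815.231 m.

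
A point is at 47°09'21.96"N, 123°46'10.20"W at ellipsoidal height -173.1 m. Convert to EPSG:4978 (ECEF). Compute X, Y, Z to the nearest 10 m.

X -2415110 m, Y -3611800 m, Z 4653460 m

WGS84: a = 6378137 m, e² = 0.006694380; N(φ) = a/√(1−e²sin²φ) = 6389645.110 m.
X = (N+h)·cosφ·cosλ = -2415105.358 m; Y = (N+h)·cosφ·sinλ = -3611798.958 m; Z = (N(1−e²)+h)·sinφ = 4653455.970 m.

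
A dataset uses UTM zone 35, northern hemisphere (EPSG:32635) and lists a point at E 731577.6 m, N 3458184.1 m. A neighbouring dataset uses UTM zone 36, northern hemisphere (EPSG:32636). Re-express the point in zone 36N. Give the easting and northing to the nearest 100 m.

E 160100 m, N 3461100 m

UTM 35N → geographic: φ = 31.23489982°, λ = 29.43139978°.
UTM 36N (λ₀ = 33°) forward: E = 160055.435 m, N = 3461129.247 m.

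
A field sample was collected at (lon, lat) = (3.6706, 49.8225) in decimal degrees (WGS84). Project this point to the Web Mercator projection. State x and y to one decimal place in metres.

x 408609.3 m, y 6415592.5 m

Web Mercator is spherical with R = a = 6378137 m.
x = R·λ = 6378137 × 0.064064056 = 408609.323 m.
y = R·ln tan(π/4 + φ/2) = 6378137 × 1.005872487 = 6415592.525 m.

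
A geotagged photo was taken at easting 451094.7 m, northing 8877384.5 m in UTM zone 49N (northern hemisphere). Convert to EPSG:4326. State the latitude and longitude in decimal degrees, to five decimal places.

lat 79.95290°, lon 108.48820°

Zone 49N: λ₀ = 111°, k₀ = 0.9996, false easting 500000 m.
Meridian distance M = (N − FN)/k₀ = 8880936.9 m.
Inverse transverse Mercator on WGS84 gives φ = 79.95290029°, λ = 108.48820017°.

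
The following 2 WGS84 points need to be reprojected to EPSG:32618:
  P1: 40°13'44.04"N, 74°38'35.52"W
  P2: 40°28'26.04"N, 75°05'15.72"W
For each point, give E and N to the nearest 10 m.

P1: E 530350 m, N 4453220 m; P2: E 492570 m, N 4480360 m

UTM zone 18N: λ₀ = -75°, k₀ = 0.9996.
P1 (40.2289°, -74.6432°) → (530354.435, 4453224.425) m.
P2 (40.4739°, -75.0877°) → (492565.961, 4480361.336) m.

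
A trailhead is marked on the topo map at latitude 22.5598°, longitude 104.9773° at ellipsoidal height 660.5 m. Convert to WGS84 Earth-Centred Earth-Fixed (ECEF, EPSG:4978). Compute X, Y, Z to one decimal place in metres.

X -1523118.7 m, Y 5693378.0 m, Z 2432027.1 m

WGS84: a = 6378137 m, e² = 0.006694380; N(φ) = a/√(1−e²sin²φ) = 6381281.561 m.
X = (N+h)·cosφ·cosλ = -1523118.685 m; Y = (N+h)·cosφ·sinλ = 5693377.994 m; Z = (N(1−e²)+h)·sinφ = 2432027.079 m.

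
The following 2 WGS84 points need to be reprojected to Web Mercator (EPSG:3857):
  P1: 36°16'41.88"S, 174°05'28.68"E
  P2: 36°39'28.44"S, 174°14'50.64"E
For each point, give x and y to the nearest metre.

Web Mercator: x = R·λ, y = R·ln tan(π/4+φ/2), R = 6378137 m.
P1 (-36.2783°, 174.0913°) → (19379754.868, -4338982.903) m.
P2 (-36.6579°, 174.2474°) → (19397131.840, -4391529.130) m.

P1: x 19379755 m, y -4338983 m; P2: x 19397132 m, y -4391529 m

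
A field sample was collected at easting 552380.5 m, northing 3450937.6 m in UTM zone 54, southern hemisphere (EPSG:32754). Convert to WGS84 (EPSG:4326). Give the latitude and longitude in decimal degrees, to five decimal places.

lat -59.07770°, lon 141.91380°

Zone 54S: λ₀ = 141°, k₀ = 0.9996, false easting 500000 m, false northing 10000000 m.
Meridian distance M = (N − FN)/k₀ = -6551683.1 m.
Inverse transverse Mercator on WGS84 gives φ = -59.07770042°, λ = 141.91379922°.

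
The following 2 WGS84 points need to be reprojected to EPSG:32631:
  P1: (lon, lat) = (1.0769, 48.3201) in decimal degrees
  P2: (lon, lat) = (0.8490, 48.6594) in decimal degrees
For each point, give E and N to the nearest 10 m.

UTM zone 31N: λ₀ = 3°, k₀ = 0.9996.
P1 (48.3201°, 1.0769°) → (357438.129, 5353666.216) m.
P2 (48.6594°, 0.8490°) → (341605.158, 5391826.805) m.

P1: E 357440 m, N 5353670 m; P2: E 341610 m, N 5391830 m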